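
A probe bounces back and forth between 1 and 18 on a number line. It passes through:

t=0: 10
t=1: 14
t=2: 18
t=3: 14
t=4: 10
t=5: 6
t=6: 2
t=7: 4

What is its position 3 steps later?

The value travels 4 per step and bounces off the walls at 1 and 18.
  step 8: 4 → 8
  step 9: 8 → 12
  step 10: 12 → 16

16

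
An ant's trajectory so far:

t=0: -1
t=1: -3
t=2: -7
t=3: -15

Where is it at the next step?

Step-to-step displacements: -2, -4, -8; each is 2× the previous.
step 4: -15 − 16 → -31

-31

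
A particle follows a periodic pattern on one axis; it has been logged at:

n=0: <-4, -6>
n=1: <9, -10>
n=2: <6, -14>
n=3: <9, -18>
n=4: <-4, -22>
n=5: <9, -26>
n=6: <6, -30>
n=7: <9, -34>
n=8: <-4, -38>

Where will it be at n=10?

First: cycles through -4, 9, 6, 9 every 4 steps. Step 10 lands at position 2 of the cycle → 6.
Second: linear, -4 per step → -46 at step 10.

<6, -46>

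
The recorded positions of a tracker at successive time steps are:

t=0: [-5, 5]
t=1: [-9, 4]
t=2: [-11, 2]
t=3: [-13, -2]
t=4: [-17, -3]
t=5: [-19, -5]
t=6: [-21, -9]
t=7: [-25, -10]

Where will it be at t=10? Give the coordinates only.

The moves between consecutive positions are [-4, -1], [-2, -2], [-2, -4], [-4, -1], [-2, -2], [-2, -4], [-4, -1]; they repeat the 3-cycle [[-4, -1], [-2, -2], [-2, -4]].
step 8: apply [-2, -2] → [-27, -12]
step 9: apply [-2, -4] → [-29, -16]
step 10: apply [-4, -1] → [-33, -17]

[-33, -17]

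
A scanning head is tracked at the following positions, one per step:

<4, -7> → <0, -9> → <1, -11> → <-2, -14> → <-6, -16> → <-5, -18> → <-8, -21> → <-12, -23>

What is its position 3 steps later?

<-18, -30>

The moves between consecutive positions are <-4, -2>, <+1, -2>, <-3, -3>, <-4, -2>, <+1, -2>, <-3, -3>, <-4, -2>; they repeat the 3-cycle [<-4, -2>, <+1, -2>, <-3, -3>].
step 8: apply <+1, -2> → <-11, -25>
step 9: apply <-3, -3> → <-14, -28>
step 10: apply <-4, -2> → <-18, -30>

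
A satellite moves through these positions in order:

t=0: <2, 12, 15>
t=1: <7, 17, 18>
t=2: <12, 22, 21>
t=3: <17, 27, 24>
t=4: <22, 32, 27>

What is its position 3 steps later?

<37, 47, 36>

Constant displacement of <+5, +5, +3> per step.
step 5: <22, 32, 27> + <+5, +5, +3> → <27, 37, 30>
step 6: <27, 37, 30> + <+5, +5, +3> → <32, 42, 33>
step 7: <32, 42, 33> + <+5, +5, +3> → <37, 47, 36>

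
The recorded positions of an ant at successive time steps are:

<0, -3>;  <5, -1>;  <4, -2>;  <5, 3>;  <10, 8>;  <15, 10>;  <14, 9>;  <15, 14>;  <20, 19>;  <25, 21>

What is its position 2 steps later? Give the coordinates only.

<25, 25>

Differencing gives <+5, +2>, <-1, -1>, <+1, +5>, <+5, +5>, <+5, +2>, <-1, -1>, <+1, +5>, <+5, +5>, <+5, +2>. This is the pattern <+5, +2>, <-1, -1>, <+1, +5>, <+5, +5> repeated.
step 10: apply <-1, -1> → <24, 20>
step 11: apply <+1, +5> → <25, 25>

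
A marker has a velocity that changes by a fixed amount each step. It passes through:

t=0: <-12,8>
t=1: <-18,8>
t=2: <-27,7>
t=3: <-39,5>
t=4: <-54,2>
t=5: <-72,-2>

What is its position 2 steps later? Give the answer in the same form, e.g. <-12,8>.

First differences are <-6,+0>, <-9,-1>, <-12,-2>, <-15,-3>, <-18,-4>; their common second difference is <-3,-1> (constant acceleration).
step 6: <-72,-2> + <-21,-5> → <-93,-7>
step 7: <-93,-7> + <-24,-6> → <-117,-13>

<-117,-13>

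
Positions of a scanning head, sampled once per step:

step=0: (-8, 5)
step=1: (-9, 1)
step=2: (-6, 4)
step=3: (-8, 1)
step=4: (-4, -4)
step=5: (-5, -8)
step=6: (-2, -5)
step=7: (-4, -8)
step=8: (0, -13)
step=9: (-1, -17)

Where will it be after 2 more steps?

(0, -17)

The moves between consecutive positions are (-1, -4), (+3, +3), (-2, -3), (+4, -5), (-1, -4), (+3, +3), (-2, -3), (+4, -5), (-1, -4); they repeat the 4-cycle [(-1, -4), (+3, +3), (-2, -3), (+4, -5)].
step 10: apply (+3, +3) → (2, -14)
step 11: apply (-2, -3) → (0, -17)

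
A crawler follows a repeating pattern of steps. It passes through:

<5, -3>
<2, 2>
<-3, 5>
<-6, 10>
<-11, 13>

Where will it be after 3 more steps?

Differencing gives <-3, +5>, <-5, +3>, <-3, +5>, <-5, +3>. This is the pattern <-3, +5>, <-5, +3> repeated.
step 5: apply <-3, +5> → <-14, 18>
step 6: apply <-5, +3> → <-19, 21>
step 7: apply <-3, +5> → <-22, 26>

<-22, 26>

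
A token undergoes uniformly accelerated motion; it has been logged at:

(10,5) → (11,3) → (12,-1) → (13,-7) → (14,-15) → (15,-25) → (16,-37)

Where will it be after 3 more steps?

(19,-85)

Taking differences between consecutive positions: (+1,-2), (+1,-4), (+1,-6), (+1,-8), (+1,-10), (+1,-12). These grow by (+0,-2) each step.
step 7: (16,-37) + (+1,-14) → (17,-51)
step 8: (17,-51) + (+1,-16) → (18,-67)
step 9: (18,-67) + (+1,-18) → (19,-85)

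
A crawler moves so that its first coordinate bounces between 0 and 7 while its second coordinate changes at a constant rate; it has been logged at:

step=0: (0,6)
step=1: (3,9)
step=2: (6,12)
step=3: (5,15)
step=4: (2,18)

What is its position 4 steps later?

The first coordinate reflects between 0 and 7, moving 3 per step.
  step 5: 2 → 1
  step 6: 1 → 4
  step 7: 4 → 7
  step 8: 7 → 4
The second coordinate changes by +3 each step: at step 8 it is 30.

(4,30)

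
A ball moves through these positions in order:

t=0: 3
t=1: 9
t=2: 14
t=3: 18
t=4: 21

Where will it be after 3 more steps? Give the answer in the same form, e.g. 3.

First differences are +6, +5, +4, +3; their common second difference is -1 (constant acceleration).
step 5: 21 + 2 → 23
step 6: 23 + 1 → 24
step 7: 24 + 0 → 24

24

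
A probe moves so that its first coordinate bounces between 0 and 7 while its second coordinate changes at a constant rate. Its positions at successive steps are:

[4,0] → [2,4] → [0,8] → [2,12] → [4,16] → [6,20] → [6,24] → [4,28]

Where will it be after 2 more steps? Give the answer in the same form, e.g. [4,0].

The first coordinate travels 2 per step and bounces off the walls at 0 and 7.
  step 8: 4 → 2
  step 9: 2 → 0
The second coordinate changes by +4 each step: at step 9 it is 36.

[0,36]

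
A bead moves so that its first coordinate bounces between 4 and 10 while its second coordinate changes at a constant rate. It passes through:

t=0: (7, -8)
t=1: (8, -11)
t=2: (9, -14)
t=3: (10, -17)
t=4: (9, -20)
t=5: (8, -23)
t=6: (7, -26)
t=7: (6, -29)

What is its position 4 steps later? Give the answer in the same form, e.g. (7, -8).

The first coordinate travels 1 per step and bounces off the walls at 4 and 10.
  step 8: 6 → 5
  step 9: 5 → 4
  step 10: 4 → 5
  step 11: 5 → 6
The second coordinate changes by -3 each step: at step 11 it is -41.

(6, -41)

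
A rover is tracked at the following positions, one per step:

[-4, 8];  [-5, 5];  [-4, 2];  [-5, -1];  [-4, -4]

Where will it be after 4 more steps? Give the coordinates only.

[-4, -16]

The first coordinate repeats the cycle [-4, -5] with period 2; step 8 mod 2 = 0, giving -4.
The second coordinate changes by -3 each step, so at step 8 it is 8 + 8·(-3) = -16.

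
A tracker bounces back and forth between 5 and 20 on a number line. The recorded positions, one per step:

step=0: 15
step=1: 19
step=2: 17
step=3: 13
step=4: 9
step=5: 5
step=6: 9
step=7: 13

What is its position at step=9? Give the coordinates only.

The value travels 4 per step and bounces off the walls at 5 and 20.
  step 8: 13 → 17
  step 9: 17 → 19

19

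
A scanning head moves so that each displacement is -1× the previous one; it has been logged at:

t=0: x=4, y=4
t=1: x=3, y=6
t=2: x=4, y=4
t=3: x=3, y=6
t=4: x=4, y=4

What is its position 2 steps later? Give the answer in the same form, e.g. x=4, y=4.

The jumps are (-1, +2), (+1, -2), (-1, +2), (+1, -2) — a geometric progression with ratio -1.
step 5: x=4, y=4 + (-1, +2) → x=3, y=6
step 6: x=3, y=6 + (+1, -2) → x=4, y=4

x=4, y=4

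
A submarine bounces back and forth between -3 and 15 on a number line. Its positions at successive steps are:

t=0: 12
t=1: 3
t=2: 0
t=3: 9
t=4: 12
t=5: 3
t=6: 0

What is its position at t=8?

12

The value travels 9 per step and bounces off the walls at -3 and 15.
  step 7: 0 → 9
  step 8: 9 → 12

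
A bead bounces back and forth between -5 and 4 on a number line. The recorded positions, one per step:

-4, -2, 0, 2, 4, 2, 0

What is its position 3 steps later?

The value travels 2 per step and bounces off the walls at -5 and 4.
  step 7: 0 → -2
  step 8: -2 → -4
  step 9: -4 → -4

-4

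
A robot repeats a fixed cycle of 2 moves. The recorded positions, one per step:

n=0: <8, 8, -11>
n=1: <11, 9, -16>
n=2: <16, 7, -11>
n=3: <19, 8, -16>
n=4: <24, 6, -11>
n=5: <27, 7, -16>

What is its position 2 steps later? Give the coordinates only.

Step-to-step displacements: <+3, +1, -5>, <+5, -2, +5>, <+3, +1, -5>, <+5, -2, +5>, <+3, +1, -5> — a repeating cycle of length 2.
step 6: apply <+5, -2, +5> → <32, 5, -11>
step 7: apply <+3, +1, -5> → <35, 6, -16>

<35, 6, -16>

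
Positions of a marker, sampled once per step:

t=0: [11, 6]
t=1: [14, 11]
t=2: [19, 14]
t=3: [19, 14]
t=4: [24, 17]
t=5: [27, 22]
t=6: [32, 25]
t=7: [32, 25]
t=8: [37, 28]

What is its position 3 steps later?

The moves between consecutive positions are [+3, +5], [+5, +3], [+0, +0], [+5, +3], [+3, +5], [+5, +3], [+0, +0], [+5, +3]; they repeat the 4-cycle [[+3, +5], [+5, +3], [+0, +0], [+5, +3]].
step 9: apply [+3, +5] → [40, 33]
step 10: apply [+5, +3] → [45, 36]
step 11: apply [+0, +0] → [45, 36]

[45, 36]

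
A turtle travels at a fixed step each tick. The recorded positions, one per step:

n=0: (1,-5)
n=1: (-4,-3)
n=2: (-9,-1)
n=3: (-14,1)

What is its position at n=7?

(-34,9)

Constant displacement of (-5,+2) per step.
step 4: (-14,1) + (-5,+2) → (-19,3)
step 5: (-19,3) + (-5,+2) → (-24,5)
step 6: (-24,5) + (-5,+2) → (-29,7)
step 7: (-29,7) + (-5,+2) → (-34,9)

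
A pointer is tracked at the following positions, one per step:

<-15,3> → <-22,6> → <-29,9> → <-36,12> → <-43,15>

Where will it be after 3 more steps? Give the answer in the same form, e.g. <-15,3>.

The position changes by <-7,+3> every step.
step 5: <-43,15> + <-7,+3> → <-50,18>
step 6: <-50,18> + <-7,+3> → <-57,21>
step 7: <-57,21> + <-7,+3> → <-64,24>

<-64,24>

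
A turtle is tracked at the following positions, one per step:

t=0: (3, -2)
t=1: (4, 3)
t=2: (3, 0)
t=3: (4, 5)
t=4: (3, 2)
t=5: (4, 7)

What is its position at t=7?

(4, 9)

The moves between consecutive positions are (+1, +5), (-1, -3), (+1, +5), (-1, -3), (+1, +5); they repeat the 2-cycle [(+1, +5), (-1, -3)].
step 6: apply (-1, -3) → (3, 4)
step 7: apply (+1, +5) → (4, 9)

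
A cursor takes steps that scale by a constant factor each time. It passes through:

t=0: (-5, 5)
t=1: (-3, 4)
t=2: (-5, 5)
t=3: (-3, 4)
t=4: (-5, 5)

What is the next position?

(-3, 4)

Consecutive displacements (+2, -1), (-2, +1), (+2, -1), (-2, +1) scale by a factor of -1 each step.
step 5: (-5, 5) + (+2, -1) → (-3, 4)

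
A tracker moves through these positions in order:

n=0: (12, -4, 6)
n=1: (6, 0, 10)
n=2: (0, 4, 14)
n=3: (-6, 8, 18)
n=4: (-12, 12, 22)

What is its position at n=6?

(-24, 20, 30)

The position changes by (-6, +4, +4) every step.
step 5: (-12, 12, 22) + (-6, +4, +4) → (-18, 16, 26)
step 6: (-18, 16, 26) + (-6, +4, +4) → (-24, 20, 30)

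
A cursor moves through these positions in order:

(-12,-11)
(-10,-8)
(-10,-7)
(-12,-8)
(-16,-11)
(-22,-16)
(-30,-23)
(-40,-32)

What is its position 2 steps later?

(-66,-56)

First differences are (+2,+3), (+0,+1), (-2,-1), (-4,-3), (-6,-5), (-8,-7), (-10,-9); their common second difference is (-2,-2) (constant acceleration).
step 8: (-40,-32) + (-12,-11) → (-52,-43)
step 9: (-52,-43) + (-14,-13) → (-66,-56)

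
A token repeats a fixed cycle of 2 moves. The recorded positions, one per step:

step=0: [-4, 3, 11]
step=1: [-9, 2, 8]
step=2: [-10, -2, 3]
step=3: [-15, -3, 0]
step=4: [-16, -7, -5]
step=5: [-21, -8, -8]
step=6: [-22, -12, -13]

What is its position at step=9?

The moves between consecutive positions are [-5, -1, -3], [-1, -4, -5], [-5, -1, -3], [-1, -4, -5], [-5, -1, -3], [-1, -4, -5]; they repeat the 2-cycle [[-5, -1, -3], [-1, -4, -5]].
step 7: apply [-5, -1, -3] → [-27, -13, -16]
step 8: apply [-1, -4, -5] → [-28, -17, -21]
step 9: apply [-5, -1, -3] → [-33, -18, -24]

[-33, -18, -24]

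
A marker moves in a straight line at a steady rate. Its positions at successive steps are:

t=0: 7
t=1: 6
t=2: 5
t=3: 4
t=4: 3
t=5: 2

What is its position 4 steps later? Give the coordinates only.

The position changes by -1 every step.
step 6: 2 − 1 → 1
step 7: 1 − 1 → 0
step 8: 0 − 1 → -1
step 9: -1 − 1 → -2

-2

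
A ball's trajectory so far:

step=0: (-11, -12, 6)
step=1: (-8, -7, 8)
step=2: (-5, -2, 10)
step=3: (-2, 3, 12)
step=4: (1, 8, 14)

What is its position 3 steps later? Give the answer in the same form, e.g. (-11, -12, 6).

The position changes by (+3, +5, +2) every step.
step 5: (1, 8, 14) + (+3, +5, +2) → (4, 13, 16)
step 6: (4, 13, 16) + (+3, +5, +2) → (7, 18, 18)
step 7: (7, 18, 18) + (+3, +5, +2) → (10, 23, 20)

(10, 23, 20)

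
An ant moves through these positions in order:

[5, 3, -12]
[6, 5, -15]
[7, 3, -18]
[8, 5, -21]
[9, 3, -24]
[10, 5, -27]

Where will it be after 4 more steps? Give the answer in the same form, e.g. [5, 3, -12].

[14, 5, -39]

The first coordinate changes by +1 each step, so at step 9 it is 5 + 9·(1) = 14.
The second coordinate repeats the cycle [3, 5] with period 2; step 9 mod 2 = 1, giving 5.
The third coordinate changes by -3 each step, so at step 9 it is -12 + 9·(-3) = -39.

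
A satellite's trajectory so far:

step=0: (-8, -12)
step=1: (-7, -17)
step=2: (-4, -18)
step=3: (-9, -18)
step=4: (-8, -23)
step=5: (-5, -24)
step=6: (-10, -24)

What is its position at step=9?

The moves between consecutive positions are (+1, -5), (+3, -1), (-5, +0), (+1, -5), (+3, -1), (-5, +0); they repeat the 3-cycle [(+1, -5), (+3, -1), (-5, +0)].
step 7: apply (+1, -5) → (-9, -29)
step 8: apply (+3, -1) → (-6, -30)
step 9: apply (-5, +0) → (-11, -30)

(-11, -30)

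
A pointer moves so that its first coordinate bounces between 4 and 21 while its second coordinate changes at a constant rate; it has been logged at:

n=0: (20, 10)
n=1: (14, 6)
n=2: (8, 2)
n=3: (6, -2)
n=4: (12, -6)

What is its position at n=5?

(18, -10)

The first coordinate reflects between 4 and 21, moving 6 per step.
  step 5: 12 → 18
The second coordinate changes by -4 each step: at step 5 it is -10.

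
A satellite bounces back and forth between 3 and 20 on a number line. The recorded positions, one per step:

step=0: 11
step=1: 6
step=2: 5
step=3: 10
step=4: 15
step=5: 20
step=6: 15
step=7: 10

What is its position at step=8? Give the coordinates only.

5

The value travels 5 per step and bounces off the walls at 3 and 20.
  step 8: 10 → 5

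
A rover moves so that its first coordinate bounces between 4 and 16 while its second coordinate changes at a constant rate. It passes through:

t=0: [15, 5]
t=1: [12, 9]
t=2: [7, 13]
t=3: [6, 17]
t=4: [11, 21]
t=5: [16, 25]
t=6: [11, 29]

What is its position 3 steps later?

[12, 41]

The first coordinate travels 5 per step and bounces off the walls at 4 and 16.
  step 7: 11 → 6
  step 8: 6 → 7
  step 9: 7 → 12
The second coordinate changes by +4 each step: at step 9 it is 41.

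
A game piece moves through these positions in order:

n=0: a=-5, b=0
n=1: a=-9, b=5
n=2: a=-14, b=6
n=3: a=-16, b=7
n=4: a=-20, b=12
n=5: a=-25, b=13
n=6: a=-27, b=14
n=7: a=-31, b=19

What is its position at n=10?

a=-42, b=26

Step-to-step displacements: (-4, +5), (-5, +1), (-2, +1), (-4, +5), (-5, +1), (-2, +1), (-4, +5) — a repeating cycle of length 3.
step 8: apply (-5, +1) → a=-36, b=20
step 9: apply (-2, +1) → a=-38, b=21
step 10: apply (-4, +5) → a=-42, b=26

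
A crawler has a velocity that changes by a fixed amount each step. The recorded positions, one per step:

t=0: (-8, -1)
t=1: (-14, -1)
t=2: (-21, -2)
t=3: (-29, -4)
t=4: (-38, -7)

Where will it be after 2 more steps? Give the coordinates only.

(-59, -16)

Taking differences between consecutive positions: (-6, +0), (-7, -1), (-8, -2), (-9, -3). These grow by (-1, -1) each step.
step 5: (-38, -7) + (-10, -4) → (-48, -11)
step 6: (-48, -11) + (-11, -5) → (-59, -16)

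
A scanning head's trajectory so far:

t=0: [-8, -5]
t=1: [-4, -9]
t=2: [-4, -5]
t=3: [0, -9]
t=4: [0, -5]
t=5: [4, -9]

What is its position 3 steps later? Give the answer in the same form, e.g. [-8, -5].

Step-to-step displacements: [+4, -4], [+0, +4], [+4, -4], [+0, +4], [+4, -4] — a repeating cycle of length 2.
step 6: apply [+0, +4] → [4, -5]
step 7: apply [+4, -4] → [8, -9]
step 8: apply [+0, +4] → [8, -5]

[8, -5]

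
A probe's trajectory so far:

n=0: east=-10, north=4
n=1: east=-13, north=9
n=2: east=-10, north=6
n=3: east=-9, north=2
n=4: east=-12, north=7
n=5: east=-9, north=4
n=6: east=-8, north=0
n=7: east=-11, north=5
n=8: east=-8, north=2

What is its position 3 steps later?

Step-to-step displacements: (-3, +5), (+3, -3), (+1, -4), (-3, +5), (+3, -3), (+1, -4), (-3, +5), (+3, -3) — a repeating cycle of length 3.
step 9: apply (+1, -4) → east=-7, north=-2
step 10: apply (-3, +5) → east=-10, north=3
step 11: apply (+3, -3) → east=-7, north=0

east=-7, north=0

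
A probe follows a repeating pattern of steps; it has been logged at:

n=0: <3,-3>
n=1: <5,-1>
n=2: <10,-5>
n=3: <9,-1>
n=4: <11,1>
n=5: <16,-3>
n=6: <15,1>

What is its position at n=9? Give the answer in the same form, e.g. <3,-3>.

<21,3>

Step-to-step displacements: <+2,+2>, <+5,-4>, <-1,+4>, <+2,+2>, <+5,-4>, <-1,+4> — a repeating cycle of length 3.
step 7: apply <+2,+2> → <17,3>
step 8: apply <+5,-4> → <22,-1>
step 9: apply <-1,+4> → <21,3>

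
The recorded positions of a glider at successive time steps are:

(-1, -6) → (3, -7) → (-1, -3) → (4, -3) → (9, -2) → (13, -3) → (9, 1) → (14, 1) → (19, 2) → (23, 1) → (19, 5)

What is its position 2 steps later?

Differencing gives (+4, -1), (-4, +4), (+5, +0), (+5, +1), (+4, -1), (-4, +4), (+5, +0), (+5, +1), (+4, -1), (-4, +4). This is the pattern (+4, -1), (-4, +4), (+5, +0), (+5, +1) repeated.
step 11: apply (+5, +0) → (24, 5)
step 12: apply (+5, +1) → (29, 6)

(29, 6)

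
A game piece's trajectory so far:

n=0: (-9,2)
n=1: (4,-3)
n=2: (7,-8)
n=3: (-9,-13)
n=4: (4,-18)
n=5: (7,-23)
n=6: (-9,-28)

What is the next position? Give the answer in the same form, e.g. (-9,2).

First: cycles through -9, 4, 7 every 3 steps. Step 7 lands at position 1 of the cycle → 4.
Second: linear, -5 per step → -33 at step 7.

(4,-33)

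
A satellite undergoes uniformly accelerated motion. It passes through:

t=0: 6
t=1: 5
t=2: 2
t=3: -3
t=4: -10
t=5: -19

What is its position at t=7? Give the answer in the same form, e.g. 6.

-43

Successive displacements: -1, -3, -5, -7, -9 — each changes by -2.
step 6: -19 − 11 → -30
step 7: -30 − 13 → -43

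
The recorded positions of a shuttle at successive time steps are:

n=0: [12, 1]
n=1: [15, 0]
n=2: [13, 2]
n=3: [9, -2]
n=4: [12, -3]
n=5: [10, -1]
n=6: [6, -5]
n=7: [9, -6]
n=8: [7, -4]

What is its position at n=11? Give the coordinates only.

The moves between consecutive positions are [+3, -1], [-2, +2], [-4, -4], [+3, -1], [-2, +2], [-4, -4], [+3, -1], [-2, +2]; they repeat the 3-cycle [[+3, -1], [-2, +2], [-4, -4]].
step 9: apply [-4, -4] → [3, -8]
step 10: apply [+3, -1] → [6, -9]
step 11: apply [-2, +2] → [4, -7]

[4, -7]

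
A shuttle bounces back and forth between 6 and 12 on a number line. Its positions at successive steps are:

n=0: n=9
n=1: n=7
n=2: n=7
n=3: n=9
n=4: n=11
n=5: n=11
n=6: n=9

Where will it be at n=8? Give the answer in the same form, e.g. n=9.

n=7

The value travels 2 per step and bounces off the walls at 6 and 12.
  step 7: 9 → 7
  step 8: 7 → 7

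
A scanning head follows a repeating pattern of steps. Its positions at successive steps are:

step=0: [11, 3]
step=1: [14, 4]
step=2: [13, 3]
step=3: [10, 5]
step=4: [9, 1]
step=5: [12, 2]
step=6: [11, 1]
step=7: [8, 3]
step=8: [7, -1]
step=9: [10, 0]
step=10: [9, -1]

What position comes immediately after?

[6, 1]

Differencing gives [+3, +1], [-1, -1], [-3, +2], [-1, -4], [+3, +1], [-1, -1], [-3, +2], [-1, -4], [+3, +1], [-1, -1]. This is the pattern [+3, +1], [-1, -1], [-3, +2], [-1, -4] repeated.
step 11: apply [-3, +2] → [6, 1]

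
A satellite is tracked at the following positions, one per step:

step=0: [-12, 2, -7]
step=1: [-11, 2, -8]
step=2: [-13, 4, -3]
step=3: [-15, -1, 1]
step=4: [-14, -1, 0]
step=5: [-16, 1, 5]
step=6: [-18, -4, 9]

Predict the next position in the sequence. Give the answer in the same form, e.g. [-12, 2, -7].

[-17, -4, 8]

The moves between consecutive positions are [+1, +0, -1], [-2, +2, +5], [-2, -5, +4], [+1, +0, -1], [-2, +2, +5], [-2, -5, +4]; they repeat the 3-cycle [[+1, +0, -1], [-2, +2, +5], [-2, -5, +4]].
step 7: apply [+1, +0, -1] → [-17, -4, 8]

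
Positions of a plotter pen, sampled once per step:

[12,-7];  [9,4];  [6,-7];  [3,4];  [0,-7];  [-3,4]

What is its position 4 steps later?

The first coordinate changes by -3 each step, so at step 9 it is 12 + 9·(-3) = -15.
The second coordinate repeats the cycle [-7, 4] with period 2; step 9 mod 2 = 1, giving 4.

[-15,4]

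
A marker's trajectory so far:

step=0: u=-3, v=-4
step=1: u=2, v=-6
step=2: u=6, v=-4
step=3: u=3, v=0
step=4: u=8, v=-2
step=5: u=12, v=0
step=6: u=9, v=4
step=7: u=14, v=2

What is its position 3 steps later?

Step-to-step displacements: (+5,-2), (+4,+2), (-3,+4), (+5,-2), (+4,+2), (-3,+4), (+5,-2) — a repeating cycle of length 3.
step 8: apply (+4,+2) → u=18, v=4
step 9: apply (-3,+4) → u=15, v=8
step 10: apply (+5,-2) → u=20, v=6

u=20, v=6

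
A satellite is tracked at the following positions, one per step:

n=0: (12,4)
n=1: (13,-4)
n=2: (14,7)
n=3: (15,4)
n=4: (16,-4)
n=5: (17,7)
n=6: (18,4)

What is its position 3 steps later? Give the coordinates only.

(21,4)

The first coordinate changes by +1 each step, so at step 9 it is 12 + 9·(1) = 21.
The second coordinate repeats the cycle [4, -4, 7] with period 3; step 9 mod 3 = 0, giving 4.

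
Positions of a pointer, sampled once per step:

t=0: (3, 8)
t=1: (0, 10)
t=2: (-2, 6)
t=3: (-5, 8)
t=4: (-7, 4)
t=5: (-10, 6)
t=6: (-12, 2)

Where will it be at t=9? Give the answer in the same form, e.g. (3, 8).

Step-to-step displacements: (-3, +2), (-2, -4), (-3, +2), (-2, -4), (-3, +2), (-2, -4) — a repeating cycle of length 2.
step 7: apply (-3, +2) → (-15, 4)
step 8: apply (-2, -4) → (-17, 0)
step 9: apply (-3, +2) → (-20, 2)

(-20, 2)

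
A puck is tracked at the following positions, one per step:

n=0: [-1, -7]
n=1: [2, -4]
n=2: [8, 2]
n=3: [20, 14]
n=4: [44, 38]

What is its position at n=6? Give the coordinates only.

[188, 182]

The jumps are [+3, +3], [+6, +6], [+12, +12], [+24, +24] — a geometric progression with ratio 2.
step 5: [44, 38] + [+48, +48] → [92, 86]
step 6: [92, 86] + [+96, +96] → [188, 182]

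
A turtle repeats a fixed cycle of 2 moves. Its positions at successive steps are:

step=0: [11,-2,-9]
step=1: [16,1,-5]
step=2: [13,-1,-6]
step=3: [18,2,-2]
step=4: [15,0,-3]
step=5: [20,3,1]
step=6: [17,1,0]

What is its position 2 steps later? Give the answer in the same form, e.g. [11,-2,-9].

Differencing gives [+5,+3,+4], [-3,-2,-1], [+5,+3,+4], [-3,-2,-1], [+5,+3,+4], [-3,-2,-1]. This is the pattern [+5,+3,+4], [-3,-2,-1] repeated.
step 7: apply [+5,+3,+4] → [22,4,4]
step 8: apply [-3,-2,-1] → [19,2,3]

[19,2,3]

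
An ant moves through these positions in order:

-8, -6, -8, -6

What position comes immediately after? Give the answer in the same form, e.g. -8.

The jumps are +2, -2, +2 — a geometric progression with ratio -1.
step 4: -6 − 2 → -8

-8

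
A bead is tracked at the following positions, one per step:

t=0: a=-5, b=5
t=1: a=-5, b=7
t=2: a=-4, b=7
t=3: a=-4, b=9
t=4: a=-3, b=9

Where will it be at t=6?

Differencing gives (+0, +2), (+1, +0), (+0, +2), (+1, +0). This is the pattern (+0, +2), (+1, +0) repeated.
step 5: apply (+0, +2) → a=-3, b=11
step 6: apply (+1, +0) → a=-2, b=11

a=-2, b=11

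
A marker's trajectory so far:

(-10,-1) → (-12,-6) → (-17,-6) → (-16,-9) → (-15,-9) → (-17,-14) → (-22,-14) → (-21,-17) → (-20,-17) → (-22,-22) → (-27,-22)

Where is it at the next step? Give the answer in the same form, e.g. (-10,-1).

The moves between consecutive positions are (-2,-5), (-5,+0), (+1,-3), (+1,+0), (-2,-5), (-5,+0), (+1,-3), (+1,+0), (-2,-5), (-5,+0); they repeat the 4-cycle [(-2,-5), (-5,+0), (+1,-3), (+1,+0)].
step 11: apply (+1,-3) → (-26,-25)

(-26,-25)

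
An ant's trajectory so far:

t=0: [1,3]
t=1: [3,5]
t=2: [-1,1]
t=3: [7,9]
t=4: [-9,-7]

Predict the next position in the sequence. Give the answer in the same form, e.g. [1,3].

[23,25]

Consecutive displacements [+2,+2], [-4,-4], [+8,+8], [-16,-16] scale by a factor of -2 each step.
step 5: [-9,-7] + [+32,+32] → [23,25]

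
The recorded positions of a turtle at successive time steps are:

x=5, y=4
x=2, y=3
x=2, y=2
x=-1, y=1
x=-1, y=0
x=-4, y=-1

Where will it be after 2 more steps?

x=-7, y=-3

Differencing gives (-3, -1), (+0, -1), (-3, -1), (+0, -1), (-3, -1). This is the pattern (-3, -1), (+0, -1) repeated.
step 6: apply (+0, -1) → x=-4, y=-2
step 7: apply (-3, -1) → x=-7, y=-3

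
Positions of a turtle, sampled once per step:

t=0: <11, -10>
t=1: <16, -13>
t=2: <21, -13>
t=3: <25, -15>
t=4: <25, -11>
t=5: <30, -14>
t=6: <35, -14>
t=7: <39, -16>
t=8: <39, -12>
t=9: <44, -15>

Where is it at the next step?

The moves between consecutive positions are <+5, -3>, <+5, +0>, <+4, -2>, <+0, +4>, <+5, -3>, <+5, +0>, <+4, -2>, <+0, +4>, <+5, -3>; they repeat the 4-cycle [<+5, -3>, <+5, +0>, <+4, -2>, <+0, +4>].
step 10: apply <+5, +0> → <49, -15>

<49, -15>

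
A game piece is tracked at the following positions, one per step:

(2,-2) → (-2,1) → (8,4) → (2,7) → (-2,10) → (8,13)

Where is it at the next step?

First: cycles through 2, -2, 8 every 3 steps. Step 6 lands at position 0 of the cycle → 2.
Second: linear, +3 per step → 16 at step 6.

(2,16)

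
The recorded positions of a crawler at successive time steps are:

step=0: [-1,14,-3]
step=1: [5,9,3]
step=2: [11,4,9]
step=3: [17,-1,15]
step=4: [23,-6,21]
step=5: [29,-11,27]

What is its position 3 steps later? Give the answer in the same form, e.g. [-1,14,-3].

[47,-26,45]

Constant displacement of [+6,-5,+6] per step.
step 6: [29,-11,27] + [+6,-5,+6] → [35,-16,33]
step 7: [35,-16,33] + [+6,-5,+6] → [41,-21,39]
step 8: [41,-21,39] + [+6,-5,+6] → [47,-26,45]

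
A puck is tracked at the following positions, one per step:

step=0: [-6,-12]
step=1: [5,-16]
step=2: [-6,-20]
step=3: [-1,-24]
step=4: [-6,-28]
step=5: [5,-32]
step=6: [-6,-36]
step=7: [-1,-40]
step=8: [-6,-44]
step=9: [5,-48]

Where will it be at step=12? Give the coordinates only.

[-6,-60]

The first coordinate repeats the cycle [-6, 5, -6, -1] with period 4; step 12 mod 4 = 0, giving -6.
The second coordinate changes by -4 each step, so at step 12 it is -12 + 12·(-4) = -60.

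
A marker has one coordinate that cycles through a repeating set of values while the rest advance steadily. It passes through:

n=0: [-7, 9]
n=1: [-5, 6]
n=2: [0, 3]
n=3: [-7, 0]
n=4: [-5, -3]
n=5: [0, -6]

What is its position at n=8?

First: cycles through -7, -5, 0 every 3 steps. Step 8 lands at position 2 of the cycle → 0.
Second: linear, -3 per step → -15 at step 8.

[0, -15]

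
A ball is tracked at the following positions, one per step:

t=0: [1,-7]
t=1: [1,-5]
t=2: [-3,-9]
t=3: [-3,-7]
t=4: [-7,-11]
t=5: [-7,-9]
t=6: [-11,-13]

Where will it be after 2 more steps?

Differencing gives [+0,+2], [-4,-4], [+0,+2], [-4,-4], [+0,+2], [-4,-4]. This is the pattern [+0,+2], [-4,-4] repeated.
step 7: apply [+0,+2] → [-11,-11]
step 8: apply [-4,-4] → [-15,-15]

[-15,-15]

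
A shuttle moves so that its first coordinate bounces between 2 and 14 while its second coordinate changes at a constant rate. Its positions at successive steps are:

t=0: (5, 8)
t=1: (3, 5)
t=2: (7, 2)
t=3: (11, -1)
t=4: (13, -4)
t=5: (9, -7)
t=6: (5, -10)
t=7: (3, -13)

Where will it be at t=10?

The first coordinate travels 4 per step and bounces off the walls at 2 and 14.
  step 8: 3 → 7
  step 9: 7 → 11
  step 10: 11 → 13
The second coordinate changes by -3 each step: at step 10 it is -22.

(13, -22)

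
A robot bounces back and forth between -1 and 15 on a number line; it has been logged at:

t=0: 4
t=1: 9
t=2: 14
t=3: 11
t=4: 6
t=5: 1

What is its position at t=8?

The value travels 5 per step and bounces off the walls at -1 and 15.
  step 6: 1 → 2
  step 7: 2 → 7
  step 8: 7 → 12

12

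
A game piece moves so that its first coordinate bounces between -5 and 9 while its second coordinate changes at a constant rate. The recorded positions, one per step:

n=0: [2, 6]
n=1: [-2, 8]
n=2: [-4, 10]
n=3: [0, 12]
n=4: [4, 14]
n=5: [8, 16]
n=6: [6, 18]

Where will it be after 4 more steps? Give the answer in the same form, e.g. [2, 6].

[0, 26]

The first coordinate travels 4 per step and bounces off the walls at -5 and 9.
  step 7: 6 → 2
  step 8: 2 → -2
  step 9: -2 → -4
  step 10: -4 → 0
The second coordinate changes by +2 each step: at step 10 it is 26.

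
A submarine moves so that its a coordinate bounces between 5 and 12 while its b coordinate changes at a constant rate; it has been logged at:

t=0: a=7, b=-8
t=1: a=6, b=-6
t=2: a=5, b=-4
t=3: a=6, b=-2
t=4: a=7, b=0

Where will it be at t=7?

The a coordinate travels 1 per step and bounces off the walls at 5 and 12.
  step 5: 7 → 8
  step 6: 8 → 9
  step 7: 9 → 10
The b coordinate changes by +2 each step: at step 7 it is 6.

a=10, b=6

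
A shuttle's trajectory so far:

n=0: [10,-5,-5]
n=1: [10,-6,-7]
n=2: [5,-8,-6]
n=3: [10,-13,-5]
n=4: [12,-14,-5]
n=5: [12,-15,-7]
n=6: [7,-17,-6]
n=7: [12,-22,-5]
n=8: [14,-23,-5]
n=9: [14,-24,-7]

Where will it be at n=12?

The moves between consecutive positions are [+0,-1,-2], [-5,-2,+1], [+5,-5,+1], [+2,-1,+0], [+0,-1,-2], [-5,-2,+1], [+5,-5,+1], [+2,-1,+0], [+0,-1,-2]; they repeat the 4-cycle [[+0,-1,-2], [-5,-2,+1], [+5,-5,+1], [+2,-1,+0]].
step 10: apply [-5,-2,+1] → [9,-26,-6]
step 11: apply [+5,-5,+1] → [14,-31,-5]
step 12: apply [+2,-1,+0] → [16,-32,-5]

[16,-32,-5]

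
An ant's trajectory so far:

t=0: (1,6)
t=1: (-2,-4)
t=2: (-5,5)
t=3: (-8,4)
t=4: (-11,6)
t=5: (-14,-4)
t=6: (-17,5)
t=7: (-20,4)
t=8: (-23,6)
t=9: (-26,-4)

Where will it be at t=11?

(-32,4)

The first coordinate changes by -3 each step, so at step 11 it is 1 + 11·(-3) = -32.
The second coordinate repeats the cycle [6, -4, 5, 4] with period 4; step 11 mod 4 = 3, giving 4.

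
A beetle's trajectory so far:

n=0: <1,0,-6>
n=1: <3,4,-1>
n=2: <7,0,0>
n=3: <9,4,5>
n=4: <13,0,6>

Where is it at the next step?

<15,4,11>

Differencing gives <+2,+4,+5>, <+4,-4,+1>, <+2,+4,+5>, <+4,-4,+1>. This is the pattern <+2,+4,+5>, <+4,-4,+1> repeated.
step 5: apply <+2,+4,+5> → <15,4,11>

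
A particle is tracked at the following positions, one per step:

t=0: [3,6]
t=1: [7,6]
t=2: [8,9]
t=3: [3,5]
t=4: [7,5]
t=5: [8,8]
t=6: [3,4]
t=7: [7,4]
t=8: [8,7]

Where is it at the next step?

[3,3]

Differencing gives [+4,+0], [+1,+3], [-5,-4], [+4,+0], [+1,+3], [-5,-4], [+4,+0], [+1,+3]. This is the pattern [+4,+0], [+1,+3], [-5,-4] repeated.
step 9: apply [-5,-4] → [3,3]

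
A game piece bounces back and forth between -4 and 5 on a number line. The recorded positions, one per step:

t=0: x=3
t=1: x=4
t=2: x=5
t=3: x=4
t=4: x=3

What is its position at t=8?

x=-1

The value reflects between -4 and 5, moving 1 per step.
  step 5: 3 → 2
  step 6: 2 → 1
  step 7: 1 → 0
  step 8: 0 → -1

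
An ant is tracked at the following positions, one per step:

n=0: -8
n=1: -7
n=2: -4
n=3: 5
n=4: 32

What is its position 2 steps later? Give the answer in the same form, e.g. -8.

356

The jumps are +1, +3, +9, +27 — a geometric progression with ratio 3.
step 5: 32 + 81 → 113
step 6: 113 + 243 → 356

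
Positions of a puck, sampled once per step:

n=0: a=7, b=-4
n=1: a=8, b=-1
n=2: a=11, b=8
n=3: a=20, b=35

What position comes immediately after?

The jumps are (+1,+3), (+3,+9), (+9,+27) — a geometric progression with ratio 3.
step 4: a=20, b=35 + (+27,+81) → a=47, b=116

a=47, b=116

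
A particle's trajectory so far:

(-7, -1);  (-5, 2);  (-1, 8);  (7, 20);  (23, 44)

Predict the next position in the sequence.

Step-to-step displacements: (+2, +3), (+4, +6), (+8, +12), (+16, +24); each is 2× the previous.
step 5: (23, 44) + (+32, +48) → (55, 92)

(55, 92)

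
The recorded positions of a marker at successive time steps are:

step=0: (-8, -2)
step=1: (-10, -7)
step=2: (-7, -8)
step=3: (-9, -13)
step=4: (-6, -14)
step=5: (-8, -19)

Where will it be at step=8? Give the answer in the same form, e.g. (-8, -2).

Differencing gives (-2, -5), (+3, -1), (-2, -5), (+3, -1), (-2, -5). This is the pattern (-2, -5), (+3, -1) repeated.
step 6: apply (+3, -1) → (-5, -20)
step 7: apply (-2, -5) → (-7, -25)
step 8: apply (+3, -1) → (-4, -26)

(-4, -26)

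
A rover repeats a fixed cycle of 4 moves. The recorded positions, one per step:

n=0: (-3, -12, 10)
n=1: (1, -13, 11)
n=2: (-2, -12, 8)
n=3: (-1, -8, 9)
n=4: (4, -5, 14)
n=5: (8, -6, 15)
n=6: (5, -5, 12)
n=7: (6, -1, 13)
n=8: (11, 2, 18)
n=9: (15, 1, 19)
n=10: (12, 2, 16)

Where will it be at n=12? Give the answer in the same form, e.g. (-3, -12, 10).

Differencing gives (+4, -1, +1), (-3, +1, -3), (+1, +4, +1), (+5, +3, +5), (+4, -1, +1), (-3, +1, -3), (+1, +4, +1), (+5, +3, +5), (+4, -1, +1), (-3, +1, -3). This is the pattern (+4, -1, +1), (-3, +1, -3), (+1, +4, +1), (+5, +3, +5) repeated.
step 11: apply (+1, +4, +1) → (13, 6, 17)
step 12: apply (+5, +3, +5) → (18, 9, 22)

(18, 9, 22)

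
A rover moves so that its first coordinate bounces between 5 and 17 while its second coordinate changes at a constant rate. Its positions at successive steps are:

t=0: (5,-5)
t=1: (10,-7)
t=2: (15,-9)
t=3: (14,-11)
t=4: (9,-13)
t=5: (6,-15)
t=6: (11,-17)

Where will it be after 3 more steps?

(8,-23)

The first coordinate travels 5 per step and bounces off the walls at 5 and 17.
  step 7: 11 → 16
  step 8: 16 → 13
  step 9: 13 → 8
The second coordinate changes by -2 each step: at step 9 it is -23.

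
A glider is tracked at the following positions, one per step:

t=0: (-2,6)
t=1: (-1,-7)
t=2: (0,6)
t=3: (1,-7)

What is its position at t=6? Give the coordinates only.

(4,6)

The first coordinate changes by +1 each step, so at step 6 it is -2 + 6·(1) = 4.
The second coordinate repeats the cycle [6, -7] with period 2; step 6 mod 2 = 0, giving 6.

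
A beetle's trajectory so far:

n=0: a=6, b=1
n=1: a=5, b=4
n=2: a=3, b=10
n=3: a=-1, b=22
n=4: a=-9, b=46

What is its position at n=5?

Consecutive displacements (-1, +3), (-2, +6), (-4, +12), (-8, +24) scale by a factor of 2 each step.
step 5: a=-9, b=46 + (-16, +48) → a=-25, b=94

a=-25, b=94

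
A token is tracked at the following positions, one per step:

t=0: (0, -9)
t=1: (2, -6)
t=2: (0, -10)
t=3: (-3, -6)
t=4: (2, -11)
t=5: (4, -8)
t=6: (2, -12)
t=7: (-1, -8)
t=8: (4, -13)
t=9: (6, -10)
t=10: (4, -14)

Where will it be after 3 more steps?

(8, -12)

Step-to-step displacements: (+2, +3), (-2, -4), (-3, +4), (+5, -5), (+2, +3), (-2, -4), (-3, +4), (+5, -5), (+2, +3), (-2, -4) — a repeating cycle of length 4.
step 11: apply (-3, +4) → (1, -10)
step 12: apply (+5, -5) → (6, -15)
step 13: apply (+2, +3) → (8, -12)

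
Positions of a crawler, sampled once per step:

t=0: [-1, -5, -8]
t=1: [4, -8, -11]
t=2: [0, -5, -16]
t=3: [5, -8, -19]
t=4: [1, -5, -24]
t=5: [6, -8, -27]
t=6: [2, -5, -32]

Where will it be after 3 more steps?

The moves between consecutive positions are [+5, -3, -3], [-4, +3, -5], [+5, -3, -3], [-4, +3, -5], [+5, -3, -3], [-4, +3, -5]; they repeat the 2-cycle [[+5, -3, -3], [-4, +3, -5]].
step 7: apply [+5, -3, -3] → [7, -8, -35]
step 8: apply [-4, +3, -5] → [3, -5, -40]
step 9: apply [+5, -3, -3] → [8, -8, -43]

[8, -8, -43]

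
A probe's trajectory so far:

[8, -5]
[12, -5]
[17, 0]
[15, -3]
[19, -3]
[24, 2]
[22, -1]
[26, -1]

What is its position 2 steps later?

Step-to-step displacements: [+4, +0], [+5, +5], [-2, -3], [+4, +0], [+5, +5], [-2, -3], [+4, +0] — a repeating cycle of length 3.
step 8: apply [+5, +5] → [31, 4]
step 9: apply [-2, -3] → [29, 1]

[29, 1]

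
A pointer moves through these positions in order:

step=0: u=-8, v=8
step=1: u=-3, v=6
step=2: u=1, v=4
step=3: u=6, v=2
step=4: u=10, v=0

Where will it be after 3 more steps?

Step-to-step displacements: (+5, -2), (+4, -2), (+5, -2), (+4, -2) — a repeating cycle of length 2.
step 5: apply (+5, -2) → u=15, v=-2
step 6: apply (+4, -2) → u=19, v=-4
step 7: apply (+5, -2) → u=24, v=-6

u=24, v=-6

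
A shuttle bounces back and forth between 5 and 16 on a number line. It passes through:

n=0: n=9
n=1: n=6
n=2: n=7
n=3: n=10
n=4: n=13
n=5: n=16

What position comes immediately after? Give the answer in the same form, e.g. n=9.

n=13

The value reflects between 5 and 16, moving 3 per step.
  step 6: 16 → 13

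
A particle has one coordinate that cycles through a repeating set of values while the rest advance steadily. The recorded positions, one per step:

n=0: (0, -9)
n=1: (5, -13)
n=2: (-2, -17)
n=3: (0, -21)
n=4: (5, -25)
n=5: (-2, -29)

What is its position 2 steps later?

First: cycles through 0, 5, -2 every 3 steps. Step 7 lands at position 1 of the cycle → 5.
Second: linear, -4 per step → -37 at step 7.

(5, -37)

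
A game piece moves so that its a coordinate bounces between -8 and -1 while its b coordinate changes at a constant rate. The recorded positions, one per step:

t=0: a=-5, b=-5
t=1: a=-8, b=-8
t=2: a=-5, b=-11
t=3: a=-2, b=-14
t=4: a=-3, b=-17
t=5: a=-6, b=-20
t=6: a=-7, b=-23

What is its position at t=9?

a=-4, b=-32

The a coordinate travels 3 per step and bounces off the walls at -8 and -1.
  step 7: -7 → -4
  step 8: -4 → -1
  step 9: -1 → -4
The b coordinate changes by -3 each step: at step 9 it is -32.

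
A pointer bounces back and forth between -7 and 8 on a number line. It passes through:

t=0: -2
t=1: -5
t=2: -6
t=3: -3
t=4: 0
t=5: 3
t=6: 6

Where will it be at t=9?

1

The value travels 3 per step and bounces off the walls at -7 and 8.
  step 7: 6 → 7
  step 8: 7 → 4
  step 9: 4 → 1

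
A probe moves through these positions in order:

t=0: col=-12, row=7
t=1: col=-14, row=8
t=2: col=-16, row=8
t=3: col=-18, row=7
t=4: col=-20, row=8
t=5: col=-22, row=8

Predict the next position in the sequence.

col=-24, row=7

Col: linear, -2 per step → -24 at step 6.
Row: cycles through 7, 8, 8 every 3 steps. Step 6 lands at position 0 of the cycle → 7.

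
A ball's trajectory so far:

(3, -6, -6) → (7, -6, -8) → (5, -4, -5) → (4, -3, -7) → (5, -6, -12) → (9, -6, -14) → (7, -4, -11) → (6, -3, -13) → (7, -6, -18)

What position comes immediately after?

Step-to-step displacements: (+4, +0, -2), (-2, +2, +3), (-1, +1, -2), (+1, -3, -5), (+4, +0, -2), (-2, +2, +3), (-1, +1, -2), (+1, -3, -5) — a repeating cycle of length 4.
step 9: apply (+4, +0, -2) → (11, -6, -20)

(11, -6, -20)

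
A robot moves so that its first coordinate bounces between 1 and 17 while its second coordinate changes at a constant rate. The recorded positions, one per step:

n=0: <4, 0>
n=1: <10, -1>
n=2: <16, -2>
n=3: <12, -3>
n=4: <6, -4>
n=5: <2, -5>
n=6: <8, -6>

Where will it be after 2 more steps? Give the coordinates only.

<14, -8>

The first coordinate reflects between 1 and 17, moving 6 per step.
  step 7: 8 → 14
  step 8: 14 → 14
The second coordinate changes by -1 each step: at step 8 it is -8.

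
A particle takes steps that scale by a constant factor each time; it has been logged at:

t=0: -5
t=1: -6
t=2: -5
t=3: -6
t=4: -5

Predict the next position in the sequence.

-6

Step-to-step displacements: -1, +1, -1, +1; each is -1× the previous.
step 5: -5 − 1 → -6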